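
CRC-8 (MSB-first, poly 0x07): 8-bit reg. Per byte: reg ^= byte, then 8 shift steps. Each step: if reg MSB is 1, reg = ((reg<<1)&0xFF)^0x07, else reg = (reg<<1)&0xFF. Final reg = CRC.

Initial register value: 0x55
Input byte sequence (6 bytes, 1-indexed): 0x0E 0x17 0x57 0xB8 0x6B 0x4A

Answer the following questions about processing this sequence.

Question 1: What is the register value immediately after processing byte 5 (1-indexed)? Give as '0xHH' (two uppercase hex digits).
Answer: 0x83

Derivation:
After byte 1 (0x0E): reg=0x86
After byte 2 (0x17): reg=0xFE
After byte 3 (0x57): reg=0x56
After byte 4 (0xB8): reg=0x84
After byte 5 (0x6B): reg=0x83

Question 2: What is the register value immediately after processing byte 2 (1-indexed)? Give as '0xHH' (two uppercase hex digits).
After byte 1 (0x0E): reg=0x86
After byte 2 (0x17): reg=0xFE

Answer: 0xFE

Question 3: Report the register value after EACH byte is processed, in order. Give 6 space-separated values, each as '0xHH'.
0x86 0xFE 0x56 0x84 0x83 0x71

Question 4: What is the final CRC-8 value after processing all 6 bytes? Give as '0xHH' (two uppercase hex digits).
Answer: 0x71

Derivation:
After byte 1 (0x0E): reg=0x86
After byte 2 (0x17): reg=0xFE
After byte 3 (0x57): reg=0x56
After byte 4 (0xB8): reg=0x84
After byte 5 (0x6B): reg=0x83
After byte 6 (0x4A): reg=0x71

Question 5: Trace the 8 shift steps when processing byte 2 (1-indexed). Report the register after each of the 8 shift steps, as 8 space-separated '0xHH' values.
After byte 1 (0x0E): reg=0x86
Register before byte 2: 0x86
After XOR with byte 0x17: 0x91

Answer: 0x25 0x4A 0x94 0x2F 0x5E 0xBC 0x7F 0xFE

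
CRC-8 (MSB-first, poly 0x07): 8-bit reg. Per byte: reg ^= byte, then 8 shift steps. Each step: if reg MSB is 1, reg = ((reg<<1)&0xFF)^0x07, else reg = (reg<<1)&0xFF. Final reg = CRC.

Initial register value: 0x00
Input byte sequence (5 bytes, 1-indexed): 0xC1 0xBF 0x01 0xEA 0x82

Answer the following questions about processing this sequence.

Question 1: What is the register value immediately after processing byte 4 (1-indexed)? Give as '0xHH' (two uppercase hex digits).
After byte 1 (0xC1): reg=0x49
After byte 2 (0xBF): reg=0xCC
After byte 3 (0x01): reg=0x6D
After byte 4 (0xEA): reg=0x9C

Answer: 0x9C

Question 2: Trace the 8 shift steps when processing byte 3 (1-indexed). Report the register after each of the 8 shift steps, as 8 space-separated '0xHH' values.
After byte 1 (0xC1): reg=0x49
After byte 2 (0xBF): reg=0xCC
Register before byte 3: 0xCC
After XOR with byte 0x01: 0xCD

Answer: 0x9D 0x3D 0x7A 0xF4 0xEF 0xD9 0xB5 0x6D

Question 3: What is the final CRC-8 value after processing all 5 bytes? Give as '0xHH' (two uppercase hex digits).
After byte 1 (0xC1): reg=0x49
After byte 2 (0xBF): reg=0xCC
After byte 3 (0x01): reg=0x6D
After byte 4 (0xEA): reg=0x9C
After byte 5 (0x82): reg=0x5A

Answer: 0x5A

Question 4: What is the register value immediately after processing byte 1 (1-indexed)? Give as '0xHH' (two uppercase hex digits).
After byte 1 (0xC1): reg=0x49

Answer: 0x49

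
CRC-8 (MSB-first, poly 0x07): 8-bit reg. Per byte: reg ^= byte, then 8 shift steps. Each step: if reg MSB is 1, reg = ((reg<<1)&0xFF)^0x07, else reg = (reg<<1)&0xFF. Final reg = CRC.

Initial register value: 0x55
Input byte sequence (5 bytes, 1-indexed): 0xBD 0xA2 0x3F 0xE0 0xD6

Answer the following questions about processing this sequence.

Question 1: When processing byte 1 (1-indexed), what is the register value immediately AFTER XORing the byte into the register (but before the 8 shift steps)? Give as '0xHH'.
Answer: 0xE8

Derivation:
Register before byte 1: 0x55
Byte 1: 0xBD
0x55 XOR 0xBD = 0xE8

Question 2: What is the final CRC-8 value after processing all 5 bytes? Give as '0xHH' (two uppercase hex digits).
Answer: 0x38

Derivation:
After byte 1 (0xBD): reg=0x96
After byte 2 (0xA2): reg=0x8C
After byte 3 (0x3F): reg=0x10
After byte 4 (0xE0): reg=0xDE
After byte 5 (0xD6): reg=0x38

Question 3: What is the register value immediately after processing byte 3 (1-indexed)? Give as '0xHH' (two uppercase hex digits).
After byte 1 (0xBD): reg=0x96
After byte 2 (0xA2): reg=0x8C
After byte 3 (0x3F): reg=0x10

Answer: 0x10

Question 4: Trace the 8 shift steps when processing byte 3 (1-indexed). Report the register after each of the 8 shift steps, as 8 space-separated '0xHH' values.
After byte 1 (0xBD): reg=0x96
After byte 2 (0xA2): reg=0x8C
Register before byte 3: 0x8C
After XOR with byte 0x3F: 0xB3

Answer: 0x61 0xC2 0x83 0x01 0x02 0x04 0x08 0x10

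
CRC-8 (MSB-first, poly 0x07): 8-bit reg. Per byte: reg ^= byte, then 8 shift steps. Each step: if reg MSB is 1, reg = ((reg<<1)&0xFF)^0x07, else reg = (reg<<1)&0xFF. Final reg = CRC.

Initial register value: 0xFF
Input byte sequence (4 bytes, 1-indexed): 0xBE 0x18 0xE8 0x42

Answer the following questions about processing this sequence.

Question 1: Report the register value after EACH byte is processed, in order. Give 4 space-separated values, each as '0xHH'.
0xC0 0x06 0x84 0x5C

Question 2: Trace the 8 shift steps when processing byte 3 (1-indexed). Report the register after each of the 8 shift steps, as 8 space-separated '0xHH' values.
Answer: 0xDB 0xB1 0x65 0xCA 0x93 0x21 0x42 0x84

Derivation:
After byte 1 (0xBE): reg=0xC0
After byte 2 (0x18): reg=0x06
Register before byte 3: 0x06
After XOR with byte 0xE8: 0xEE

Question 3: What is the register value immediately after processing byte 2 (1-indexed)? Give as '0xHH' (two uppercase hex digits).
Answer: 0x06

Derivation:
After byte 1 (0xBE): reg=0xC0
After byte 2 (0x18): reg=0x06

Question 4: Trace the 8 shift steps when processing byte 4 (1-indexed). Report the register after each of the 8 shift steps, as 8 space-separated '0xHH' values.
After byte 1 (0xBE): reg=0xC0
After byte 2 (0x18): reg=0x06
After byte 3 (0xE8): reg=0x84
Register before byte 4: 0x84
After XOR with byte 0x42: 0xC6

Answer: 0x8B 0x11 0x22 0x44 0x88 0x17 0x2E 0x5C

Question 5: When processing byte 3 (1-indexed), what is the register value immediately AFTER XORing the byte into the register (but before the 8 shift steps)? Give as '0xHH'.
Register before byte 3: 0x06
Byte 3: 0xE8
0x06 XOR 0xE8 = 0xEE

Answer: 0xEE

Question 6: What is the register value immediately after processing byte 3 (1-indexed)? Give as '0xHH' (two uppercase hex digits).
Answer: 0x84

Derivation:
After byte 1 (0xBE): reg=0xC0
After byte 2 (0x18): reg=0x06
After byte 3 (0xE8): reg=0x84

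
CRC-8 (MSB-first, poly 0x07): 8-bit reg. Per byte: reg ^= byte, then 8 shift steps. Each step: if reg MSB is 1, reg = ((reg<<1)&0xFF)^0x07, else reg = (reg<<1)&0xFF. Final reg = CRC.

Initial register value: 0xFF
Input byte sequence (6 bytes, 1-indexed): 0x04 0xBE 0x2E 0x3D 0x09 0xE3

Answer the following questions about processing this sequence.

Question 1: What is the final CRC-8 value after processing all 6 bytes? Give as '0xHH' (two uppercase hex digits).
Answer: 0xF8

Derivation:
After byte 1 (0x04): reg=0xEF
After byte 2 (0xBE): reg=0xB0
After byte 3 (0x2E): reg=0xD3
After byte 4 (0x3D): reg=0x84
After byte 5 (0x09): reg=0xAA
After byte 6 (0xE3): reg=0xF8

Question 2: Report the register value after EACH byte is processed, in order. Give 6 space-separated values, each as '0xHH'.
0xEF 0xB0 0xD3 0x84 0xAA 0xF8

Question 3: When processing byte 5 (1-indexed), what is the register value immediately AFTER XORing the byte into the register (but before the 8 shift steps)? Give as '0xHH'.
Register before byte 5: 0x84
Byte 5: 0x09
0x84 XOR 0x09 = 0x8D

Answer: 0x8D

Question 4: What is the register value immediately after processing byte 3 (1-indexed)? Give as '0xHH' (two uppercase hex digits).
After byte 1 (0x04): reg=0xEF
After byte 2 (0xBE): reg=0xB0
After byte 3 (0x2E): reg=0xD3

Answer: 0xD3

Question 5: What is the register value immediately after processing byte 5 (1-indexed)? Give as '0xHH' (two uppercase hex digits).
Answer: 0xAA

Derivation:
After byte 1 (0x04): reg=0xEF
After byte 2 (0xBE): reg=0xB0
After byte 3 (0x2E): reg=0xD3
After byte 4 (0x3D): reg=0x84
After byte 5 (0x09): reg=0xAA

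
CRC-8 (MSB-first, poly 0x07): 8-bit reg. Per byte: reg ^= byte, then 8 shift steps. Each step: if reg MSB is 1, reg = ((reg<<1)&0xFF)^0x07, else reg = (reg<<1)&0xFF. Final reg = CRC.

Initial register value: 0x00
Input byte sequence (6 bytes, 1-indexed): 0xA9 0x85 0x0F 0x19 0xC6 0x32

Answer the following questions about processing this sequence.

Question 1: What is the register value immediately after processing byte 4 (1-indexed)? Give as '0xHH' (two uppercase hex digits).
After byte 1 (0xA9): reg=0x56
After byte 2 (0x85): reg=0x37
After byte 3 (0x0F): reg=0xA8
After byte 4 (0x19): reg=0x1E

Answer: 0x1E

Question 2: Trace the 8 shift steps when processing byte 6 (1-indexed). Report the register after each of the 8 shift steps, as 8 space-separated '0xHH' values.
After byte 1 (0xA9): reg=0x56
After byte 2 (0x85): reg=0x37
After byte 3 (0x0F): reg=0xA8
After byte 4 (0x19): reg=0x1E
After byte 5 (0xC6): reg=0x06
Register before byte 6: 0x06
After XOR with byte 0x32: 0x34

Answer: 0x68 0xD0 0xA7 0x49 0x92 0x23 0x46 0x8C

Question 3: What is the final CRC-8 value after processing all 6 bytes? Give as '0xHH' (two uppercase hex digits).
After byte 1 (0xA9): reg=0x56
After byte 2 (0x85): reg=0x37
After byte 3 (0x0F): reg=0xA8
After byte 4 (0x19): reg=0x1E
After byte 5 (0xC6): reg=0x06
After byte 6 (0x32): reg=0x8C

Answer: 0x8C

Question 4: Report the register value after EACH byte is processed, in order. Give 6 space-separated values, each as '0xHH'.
0x56 0x37 0xA8 0x1E 0x06 0x8C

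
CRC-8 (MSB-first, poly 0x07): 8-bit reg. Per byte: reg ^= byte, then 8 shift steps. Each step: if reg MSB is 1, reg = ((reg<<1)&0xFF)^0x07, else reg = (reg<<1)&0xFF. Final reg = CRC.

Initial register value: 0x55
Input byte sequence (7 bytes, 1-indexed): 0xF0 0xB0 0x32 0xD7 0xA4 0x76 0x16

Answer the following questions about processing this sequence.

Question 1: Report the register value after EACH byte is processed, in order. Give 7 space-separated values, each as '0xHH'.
0x72 0x40 0x59 0xA3 0x15 0x2E 0xA8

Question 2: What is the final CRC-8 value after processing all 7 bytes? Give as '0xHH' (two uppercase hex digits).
Answer: 0xA8

Derivation:
After byte 1 (0xF0): reg=0x72
After byte 2 (0xB0): reg=0x40
After byte 3 (0x32): reg=0x59
After byte 4 (0xD7): reg=0xA3
After byte 5 (0xA4): reg=0x15
After byte 6 (0x76): reg=0x2E
After byte 7 (0x16): reg=0xA8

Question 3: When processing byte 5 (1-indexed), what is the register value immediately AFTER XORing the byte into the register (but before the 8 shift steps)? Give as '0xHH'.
Register before byte 5: 0xA3
Byte 5: 0xA4
0xA3 XOR 0xA4 = 0x07

Answer: 0x07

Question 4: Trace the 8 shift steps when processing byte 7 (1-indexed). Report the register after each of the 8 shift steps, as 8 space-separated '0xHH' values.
After byte 1 (0xF0): reg=0x72
After byte 2 (0xB0): reg=0x40
After byte 3 (0x32): reg=0x59
After byte 4 (0xD7): reg=0xA3
After byte 5 (0xA4): reg=0x15
After byte 6 (0x76): reg=0x2E
Register before byte 7: 0x2E
After XOR with byte 0x16: 0x38

Answer: 0x70 0xE0 0xC7 0x89 0x15 0x2A 0x54 0xA8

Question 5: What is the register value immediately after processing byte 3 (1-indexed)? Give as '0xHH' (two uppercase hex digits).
Answer: 0x59

Derivation:
After byte 1 (0xF0): reg=0x72
After byte 2 (0xB0): reg=0x40
After byte 3 (0x32): reg=0x59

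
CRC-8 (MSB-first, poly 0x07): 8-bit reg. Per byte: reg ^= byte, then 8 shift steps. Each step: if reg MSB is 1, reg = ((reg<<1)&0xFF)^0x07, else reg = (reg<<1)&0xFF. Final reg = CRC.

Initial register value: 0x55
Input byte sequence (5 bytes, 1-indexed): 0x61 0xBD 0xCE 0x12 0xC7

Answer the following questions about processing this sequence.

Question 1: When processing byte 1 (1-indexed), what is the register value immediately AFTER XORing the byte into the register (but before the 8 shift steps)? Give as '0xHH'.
Answer: 0x34

Derivation:
Register before byte 1: 0x55
Byte 1: 0x61
0x55 XOR 0x61 = 0x34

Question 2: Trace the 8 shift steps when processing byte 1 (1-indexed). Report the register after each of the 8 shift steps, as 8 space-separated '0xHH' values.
Register before byte 1: 0x55
After XOR with byte 0x61: 0x34

Answer: 0x68 0xD0 0xA7 0x49 0x92 0x23 0x46 0x8C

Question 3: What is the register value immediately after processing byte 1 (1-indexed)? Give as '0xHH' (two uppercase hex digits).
After byte 1 (0x61): reg=0x8C

Answer: 0x8C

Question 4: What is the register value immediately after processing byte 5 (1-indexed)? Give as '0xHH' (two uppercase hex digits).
Answer: 0x38

Derivation:
After byte 1 (0x61): reg=0x8C
After byte 2 (0xBD): reg=0x97
After byte 3 (0xCE): reg=0x88
After byte 4 (0x12): reg=0xCF
After byte 5 (0xC7): reg=0x38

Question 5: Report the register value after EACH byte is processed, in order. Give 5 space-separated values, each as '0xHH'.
0x8C 0x97 0x88 0xCF 0x38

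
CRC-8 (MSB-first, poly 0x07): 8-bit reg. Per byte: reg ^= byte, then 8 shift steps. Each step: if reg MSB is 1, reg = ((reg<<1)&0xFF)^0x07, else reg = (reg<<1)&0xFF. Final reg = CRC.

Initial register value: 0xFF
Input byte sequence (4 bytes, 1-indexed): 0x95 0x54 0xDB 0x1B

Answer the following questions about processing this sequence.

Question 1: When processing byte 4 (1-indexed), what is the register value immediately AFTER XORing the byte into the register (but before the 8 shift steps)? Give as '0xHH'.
Answer: 0x0E

Derivation:
Register before byte 4: 0x15
Byte 4: 0x1B
0x15 XOR 0x1B = 0x0E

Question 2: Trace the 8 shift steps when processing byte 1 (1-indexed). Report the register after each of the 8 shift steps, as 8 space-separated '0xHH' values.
Answer: 0xD4 0xAF 0x59 0xB2 0x63 0xC6 0x8B 0x11

Derivation:
Register before byte 1: 0xFF
After XOR with byte 0x95: 0x6A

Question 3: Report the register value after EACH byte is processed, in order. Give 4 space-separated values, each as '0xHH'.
0x11 0xDC 0x15 0x2A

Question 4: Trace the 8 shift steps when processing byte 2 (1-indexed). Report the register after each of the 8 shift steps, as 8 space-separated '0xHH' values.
Answer: 0x8A 0x13 0x26 0x4C 0x98 0x37 0x6E 0xDC

Derivation:
After byte 1 (0x95): reg=0x11
Register before byte 2: 0x11
After XOR with byte 0x54: 0x45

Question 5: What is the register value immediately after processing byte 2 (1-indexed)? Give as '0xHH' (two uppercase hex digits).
After byte 1 (0x95): reg=0x11
After byte 2 (0x54): reg=0xDC

Answer: 0xDC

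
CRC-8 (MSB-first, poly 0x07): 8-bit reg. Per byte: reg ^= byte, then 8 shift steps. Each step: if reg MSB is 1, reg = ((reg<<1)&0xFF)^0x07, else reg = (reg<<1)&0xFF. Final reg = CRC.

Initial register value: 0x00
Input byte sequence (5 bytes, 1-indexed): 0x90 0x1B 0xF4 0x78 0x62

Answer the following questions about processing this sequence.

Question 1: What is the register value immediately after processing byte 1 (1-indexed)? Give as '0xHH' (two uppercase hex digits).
After byte 1 (0x90): reg=0xF9

Answer: 0xF9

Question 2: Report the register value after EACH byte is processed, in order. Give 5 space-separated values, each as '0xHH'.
0xF9 0xA0 0xAB 0x37 0xAC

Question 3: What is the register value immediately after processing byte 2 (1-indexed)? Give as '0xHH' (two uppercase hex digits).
After byte 1 (0x90): reg=0xF9
After byte 2 (0x1B): reg=0xA0

Answer: 0xA0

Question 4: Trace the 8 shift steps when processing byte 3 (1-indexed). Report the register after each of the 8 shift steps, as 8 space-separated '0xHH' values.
After byte 1 (0x90): reg=0xF9
After byte 2 (0x1B): reg=0xA0
Register before byte 3: 0xA0
After XOR with byte 0xF4: 0x54

Answer: 0xA8 0x57 0xAE 0x5B 0xB6 0x6B 0xD6 0xAB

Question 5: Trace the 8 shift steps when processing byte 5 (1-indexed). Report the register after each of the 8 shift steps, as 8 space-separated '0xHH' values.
Answer: 0xAA 0x53 0xA6 0x4B 0x96 0x2B 0x56 0xAC

Derivation:
After byte 1 (0x90): reg=0xF9
After byte 2 (0x1B): reg=0xA0
After byte 3 (0xF4): reg=0xAB
After byte 4 (0x78): reg=0x37
Register before byte 5: 0x37
After XOR with byte 0x62: 0x55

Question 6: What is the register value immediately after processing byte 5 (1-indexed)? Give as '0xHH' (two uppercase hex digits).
Answer: 0xAC

Derivation:
After byte 1 (0x90): reg=0xF9
After byte 2 (0x1B): reg=0xA0
After byte 3 (0xF4): reg=0xAB
After byte 4 (0x78): reg=0x37
After byte 5 (0x62): reg=0xAC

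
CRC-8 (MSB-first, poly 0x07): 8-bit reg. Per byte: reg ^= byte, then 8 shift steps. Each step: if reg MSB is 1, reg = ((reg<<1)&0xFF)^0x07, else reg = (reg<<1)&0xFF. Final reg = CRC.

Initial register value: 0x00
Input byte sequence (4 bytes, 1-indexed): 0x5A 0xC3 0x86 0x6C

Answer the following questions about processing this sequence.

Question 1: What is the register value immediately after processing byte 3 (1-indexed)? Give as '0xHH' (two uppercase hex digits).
Answer: 0xEA

Derivation:
After byte 1 (0x5A): reg=0x81
After byte 2 (0xC3): reg=0xC9
After byte 3 (0x86): reg=0xEA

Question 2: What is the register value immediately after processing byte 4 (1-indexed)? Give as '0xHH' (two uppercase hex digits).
Answer: 0x9B

Derivation:
After byte 1 (0x5A): reg=0x81
After byte 2 (0xC3): reg=0xC9
After byte 3 (0x86): reg=0xEA
After byte 4 (0x6C): reg=0x9B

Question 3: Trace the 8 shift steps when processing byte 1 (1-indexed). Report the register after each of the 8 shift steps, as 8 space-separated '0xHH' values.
Answer: 0xB4 0x6F 0xDE 0xBB 0x71 0xE2 0xC3 0x81

Derivation:
Register before byte 1: 0x00
After XOR with byte 0x5A: 0x5A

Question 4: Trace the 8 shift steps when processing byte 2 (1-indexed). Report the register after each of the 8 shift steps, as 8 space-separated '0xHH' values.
Answer: 0x84 0x0F 0x1E 0x3C 0x78 0xF0 0xE7 0xC9

Derivation:
After byte 1 (0x5A): reg=0x81
Register before byte 2: 0x81
After XOR with byte 0xC3: 0x42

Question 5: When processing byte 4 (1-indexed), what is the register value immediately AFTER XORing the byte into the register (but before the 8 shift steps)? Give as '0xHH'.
Register before byte 4: 0xEA
Byte 4: 0x6C
0xEA XOR 0x6C = 0x86

Answer: 0x86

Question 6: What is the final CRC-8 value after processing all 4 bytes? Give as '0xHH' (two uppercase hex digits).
After byte 1 (0x5A): reg=0x81
After byte 2 (0xC3): reg=0xC9
After byte 3 (0x86): reg=0xEA
After byte 4 (0x6C): reg=0x9B

Answer: 0x9B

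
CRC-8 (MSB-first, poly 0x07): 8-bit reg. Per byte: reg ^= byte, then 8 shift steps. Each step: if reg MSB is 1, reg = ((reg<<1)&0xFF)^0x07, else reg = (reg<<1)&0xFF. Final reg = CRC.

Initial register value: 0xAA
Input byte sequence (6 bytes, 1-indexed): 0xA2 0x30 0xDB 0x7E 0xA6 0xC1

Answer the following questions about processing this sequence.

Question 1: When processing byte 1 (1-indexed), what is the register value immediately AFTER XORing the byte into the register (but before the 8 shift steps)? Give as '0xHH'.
Register before byte 1: 0xAA
Byte 1: 0xA2
0xAA XOR 0xA2 = 0x08

Answer: 0x08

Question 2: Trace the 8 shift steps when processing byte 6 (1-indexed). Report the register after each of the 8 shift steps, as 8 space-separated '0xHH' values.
Answer: 0x7D 0xFA 0xF3 0xE1 0xC5 0x8D 0x1D 0x3A

Derivation:
After byte 1 (0xA2): reg=0x38
After byte 2 (0x30): reg=0x38
After byte 3 (0xDB): reg=0xA7
After byte 4 (0x7E): reg=0x01
After byte 5 (0xA6): reg=0x7C
Register before byte 6: 0x7C
After XOR with byte 0xC1: 0xBD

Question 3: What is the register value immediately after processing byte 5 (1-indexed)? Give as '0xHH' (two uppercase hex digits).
Answer: 0x7C

Derivation:
After byte 1 (0xA2): reg=0x38
After byte 2 (0x30): reg=0x38
After byte 3 (0xDB): reg=0xA7
After byte 4 (0x7E): reg=0x01
After byte 5 (0xA6): reg=0x7C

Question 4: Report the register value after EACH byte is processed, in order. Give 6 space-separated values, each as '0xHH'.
0x38 0x38 0xA7 0x01 0x7C 0x3A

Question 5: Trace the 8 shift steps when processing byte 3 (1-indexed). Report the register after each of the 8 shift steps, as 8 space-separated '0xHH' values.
Answer: 0xC1 0x85 0x0D 0x1A 0x34 0x68 0xD0 0xA7

Derivation:
After byte 1 (0xA2): reg=0x38
After byte 2 (0x30): reg=0x38
Register before byte 3: 0x38
After XOR with byte 0xDB: 0xE3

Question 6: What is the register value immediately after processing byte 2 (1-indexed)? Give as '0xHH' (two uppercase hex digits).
Answer: 0x38

Derivation:
After byte 1 (0xA2): reg=0x38
After byte 2 (0x30): reg=0x38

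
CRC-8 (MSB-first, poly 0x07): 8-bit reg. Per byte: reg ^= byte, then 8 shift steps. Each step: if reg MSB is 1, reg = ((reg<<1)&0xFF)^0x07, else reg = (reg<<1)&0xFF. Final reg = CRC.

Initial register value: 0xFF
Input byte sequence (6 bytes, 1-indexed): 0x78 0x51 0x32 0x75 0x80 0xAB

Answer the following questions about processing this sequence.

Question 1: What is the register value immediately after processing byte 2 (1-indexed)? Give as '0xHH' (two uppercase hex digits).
Answer: 0x6D

Derivation:
After byte 1 (0x78): reg=0x9C
After byte 2 (0x51): reg=0x6D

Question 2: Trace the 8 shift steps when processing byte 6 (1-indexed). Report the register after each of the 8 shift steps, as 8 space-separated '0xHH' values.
Answer: 0x43 0x86 0x0B 0x16 0x2C 0x58 0xB0 0x67

Derivation:
After byte 1 (0x78): reg=0x9C
After byte 2 (0x51): reg=0x6D
After byte 3 (0x32): reg=0x9A
After byte 4 (0x75): reg=0x83
After byte 5 (0x80): reg=0x09
Register before byte 6: 0x09
After XOR with byte 0xAB: 0xA2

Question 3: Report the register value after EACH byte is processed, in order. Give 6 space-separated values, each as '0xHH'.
0x9C 0x6D 0x9A 0x83 0x09 0x67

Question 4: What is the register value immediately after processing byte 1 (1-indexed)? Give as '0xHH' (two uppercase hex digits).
After byte 1 (0x78): reg=0x9C

Answer: 0x9C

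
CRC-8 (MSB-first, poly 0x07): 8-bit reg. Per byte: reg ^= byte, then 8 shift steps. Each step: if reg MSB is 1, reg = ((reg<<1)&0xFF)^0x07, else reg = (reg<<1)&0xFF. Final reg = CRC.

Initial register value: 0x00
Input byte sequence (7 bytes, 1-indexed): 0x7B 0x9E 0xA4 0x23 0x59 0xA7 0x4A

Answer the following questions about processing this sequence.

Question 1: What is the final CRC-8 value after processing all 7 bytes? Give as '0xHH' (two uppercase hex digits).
Answer: 0x64

Derivation:
After byte 1 (0x7B): reg=0x66
After byte 2 (0x9E): reg=0xE6
After byte 3 (0xA4): reg=0xC9
After byte 4 (0x23): reg=0x98
After byte 5 (0x59): reg=0x49
After byte 6 (0xA7): reg=0x84
After byte 7 (0x4A): reg=0x64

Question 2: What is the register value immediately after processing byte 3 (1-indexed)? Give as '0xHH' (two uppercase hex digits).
After byte 1 (0x7B): reg=0x66
After byte 2 (0x9E): reg=0xE6
After byte 3 (0xA4): reg=0xC9

Answer: 0xC9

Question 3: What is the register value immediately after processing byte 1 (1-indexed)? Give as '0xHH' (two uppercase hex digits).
After byte 1 (0x7B): reg=0x66

Answer: 0x66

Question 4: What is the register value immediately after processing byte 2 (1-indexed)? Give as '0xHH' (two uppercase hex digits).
Answer: 0xE6

Derivation:
After byte 1 (0x7B): reg=0x66
After byte 2 (0x9E): reg=0xE6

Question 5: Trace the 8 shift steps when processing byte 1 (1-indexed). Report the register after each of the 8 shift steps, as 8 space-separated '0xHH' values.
Answer: 0xF6 0xEB 0xD1 0xA5 0x4D 0x9A 0x33 0x66

Derivation:
Register before byte 1: 0x00
After XOR with byte 0x7B: 0x7B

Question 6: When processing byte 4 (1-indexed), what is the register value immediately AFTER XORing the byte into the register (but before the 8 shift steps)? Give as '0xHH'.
Answer: 0xEA

Derivation:
Register before byte 4: 0xC9
Byte 4: 0x23
0xC9 XOR 0x23 = 0xEA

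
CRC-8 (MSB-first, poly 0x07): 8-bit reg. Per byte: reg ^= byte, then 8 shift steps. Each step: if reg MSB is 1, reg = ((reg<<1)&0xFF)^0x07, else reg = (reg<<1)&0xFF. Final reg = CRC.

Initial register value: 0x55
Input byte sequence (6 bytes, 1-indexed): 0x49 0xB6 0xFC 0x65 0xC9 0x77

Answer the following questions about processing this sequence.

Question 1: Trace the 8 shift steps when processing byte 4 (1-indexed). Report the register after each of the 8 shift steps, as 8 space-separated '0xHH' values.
After byte 1 (0x49): reg=0x54
After byte 2 (0xB6): reg=0xA0
After byte 3 (0xFC): reg=0x93
Register before byte 4: 0x93
After XOR with byte 0x65: 0xF6

Answer: 0xEB 0xD1 0xA5 0x4D 0x9A 0x33 0x66 0xCC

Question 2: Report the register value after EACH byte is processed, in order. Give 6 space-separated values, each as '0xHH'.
0x54 0xA0 0x93 0xCC 0x1B 0x03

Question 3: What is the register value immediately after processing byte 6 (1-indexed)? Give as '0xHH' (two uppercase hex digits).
After byte 1 (0x49): reg=0x54
After byte 2 (0xB6): reg=0xA0
After byte 3 (0xFC): reg=0x93
After byte 4 (0x65): reg=0xCC
After byte 5 (0xC9): reg=0x1B
After byte 6 (0x77): reg=0x03

Answer: 0x03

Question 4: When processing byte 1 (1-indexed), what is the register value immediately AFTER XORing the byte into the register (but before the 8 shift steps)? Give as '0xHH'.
Register before byte 1: 0x55
Byte 1: 0x49
0x55 XOR 0x49 = 0x1C

Answer: 0x1C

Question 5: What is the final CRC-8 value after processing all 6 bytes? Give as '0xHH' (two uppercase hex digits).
After byte 1 (0x49): reg=0x54
After byte 2 (0xB6): reg=0xA0
After byte 3 (0xFC): reg=0x93
After byte 4 (0x65): reg=0xCC
After byte 5 (0xC9): reg=0x1B
After byte 6 (0x77): reg=0x03

Answer: 0x03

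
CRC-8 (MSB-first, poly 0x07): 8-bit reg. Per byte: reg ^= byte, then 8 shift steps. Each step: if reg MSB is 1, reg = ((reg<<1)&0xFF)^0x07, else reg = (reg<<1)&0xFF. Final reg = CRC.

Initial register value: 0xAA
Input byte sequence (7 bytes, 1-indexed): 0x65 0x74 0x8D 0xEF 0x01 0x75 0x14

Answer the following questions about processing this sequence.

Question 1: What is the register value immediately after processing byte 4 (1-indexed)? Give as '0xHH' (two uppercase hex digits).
After byte 1 (0x65): reg=0x63
After byte 2 (0x74): reg=0x65
After byte 3 (0x8D): reg=0x96
After byte 4 (0xEF): reg=0x68

Answer: 0x68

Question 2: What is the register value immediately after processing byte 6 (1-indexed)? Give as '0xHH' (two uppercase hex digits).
After byte 1 (0x65): reg=0x63
After byte 2 (0x74): reg=0x65
After byte 3 (0x8D): reg=0x96
After byte 4 (0xEF): reg=0x68
After byte 5 (0x01): reg=0x18
After byte 6 (0x75): reg=0x04

Answer: 0x04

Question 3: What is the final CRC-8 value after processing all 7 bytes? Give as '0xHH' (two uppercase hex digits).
Answer: 0x70

Derivation:
After byte 1 (0x65): reg=0x63
After byte 2 (0x74): reg=0x65
After byte 3 (0x8D): reg=0x96
After byte 4 (0xEF): reg=0x68
After byte 5 (0x01): reg=0x18
After byte 6 (0x75): reg=0x04
After byte 7 (0x14): reg=0x70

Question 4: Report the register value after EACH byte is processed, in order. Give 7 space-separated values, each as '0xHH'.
0x63 0x65 0x96 0x68 0x18 0x04 0x70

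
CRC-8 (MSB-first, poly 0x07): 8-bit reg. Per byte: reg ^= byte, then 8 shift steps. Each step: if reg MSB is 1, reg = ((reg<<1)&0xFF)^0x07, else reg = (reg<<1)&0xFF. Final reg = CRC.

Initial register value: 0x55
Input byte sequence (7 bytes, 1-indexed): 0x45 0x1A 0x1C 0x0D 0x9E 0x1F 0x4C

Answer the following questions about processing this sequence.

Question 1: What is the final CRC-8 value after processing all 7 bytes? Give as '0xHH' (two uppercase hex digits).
After byte 1 (0x45): reg=0x70
After byte 2 (0x1A): reg=0x11
After byte 3 (0x1C): reg=0x23
After byte 4 (0x0D): reg=0xCA
After byte 5 (0x9E): reg=0xAB
After byte 6 (0x1F): reg=0x05
After byte 7 (0x4C): reg=0xF8

Answer: 0xF8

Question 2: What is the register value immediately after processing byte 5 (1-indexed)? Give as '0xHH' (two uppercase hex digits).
After byte 1 (0x45): reg=0x70
After byte 2 (0x1A): reg=0x11
After byte 3 (0x1C): reg=0x23
After byte 4 (0x0D): reg=0xCA
After byte 5 (0x9E): reg=0xAB

Answer: 0xAB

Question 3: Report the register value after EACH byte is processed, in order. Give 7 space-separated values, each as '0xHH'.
0x70 0x11 0x23 0xCA 0xAB 0x05 0xF8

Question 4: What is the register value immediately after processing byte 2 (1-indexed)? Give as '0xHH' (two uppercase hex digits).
After byte 1 (0x45): reg=0x70
After byte 2 (0x1A): reg=0x11

Answer: 0x11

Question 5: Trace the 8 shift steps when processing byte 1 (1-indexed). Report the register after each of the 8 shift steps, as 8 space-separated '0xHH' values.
Register before byte 1: 0x55
After XOR with byte 0x45: 0x10

Answer: 0x20 0x40 0x80 0x07 0x0E 0x1C 0x38 0x70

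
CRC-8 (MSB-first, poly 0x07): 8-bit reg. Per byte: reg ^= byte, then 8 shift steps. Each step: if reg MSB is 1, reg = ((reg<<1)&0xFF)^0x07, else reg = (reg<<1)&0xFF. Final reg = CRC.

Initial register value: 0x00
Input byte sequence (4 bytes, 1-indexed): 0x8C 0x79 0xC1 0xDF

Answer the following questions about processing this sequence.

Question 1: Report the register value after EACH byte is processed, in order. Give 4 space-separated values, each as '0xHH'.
0xAD 0x22 0xA7 0x6F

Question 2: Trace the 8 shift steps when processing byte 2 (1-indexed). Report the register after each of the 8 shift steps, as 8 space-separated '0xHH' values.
Answer: 0xAF 0x59 0xB2 0x63 0xC6 0x8B 0x11 0x22

Derivation:
After byte 1 (0x8C): reg=0xAD
Register before byte 2: 0xAD
After XOR with byte 0x79: 0xD4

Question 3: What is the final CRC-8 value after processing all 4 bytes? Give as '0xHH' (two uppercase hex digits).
Answer: 0x6F

Derivation:
After byte 1 (0x8C): reg=0xAD
After byte 2 (0x79): reg=0x22
After byte 3 (0xC1): reg=0xA7
After byte 4 (0xDF): reg=0x6F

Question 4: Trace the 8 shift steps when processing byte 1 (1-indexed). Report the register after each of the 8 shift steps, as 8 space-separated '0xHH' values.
Answer: 0x1F 0x3E 0x7C 0xF8 0xF7 0xE9 0xD5 0xAD

Derivation:
Register before byte 1: 0x00
After XOR with byte 0x8C: 0x8C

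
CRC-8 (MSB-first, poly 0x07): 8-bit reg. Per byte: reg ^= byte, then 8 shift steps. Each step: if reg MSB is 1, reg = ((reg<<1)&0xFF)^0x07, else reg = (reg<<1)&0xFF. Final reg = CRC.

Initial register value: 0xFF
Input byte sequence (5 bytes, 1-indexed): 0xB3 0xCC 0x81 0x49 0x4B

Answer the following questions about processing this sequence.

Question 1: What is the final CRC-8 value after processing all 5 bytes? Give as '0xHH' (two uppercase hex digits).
After byte 1 (0xB3): reg=0xE3
After byte 2 (0xCC): reg=0xCD
After byte 3 (0x81): reg=0xE3
After byte 4 (0x49): reg=0x5F
After byte 5 (0x4B): reg=0x6C

Answer: 0x6C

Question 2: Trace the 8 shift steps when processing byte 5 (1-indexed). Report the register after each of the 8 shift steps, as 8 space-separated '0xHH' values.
After byte 1 (0xB3): reg=0xE3
After byte 2 (0xCC): reg=0xCD
After byte 3 (0x81): reg=0xE3
After byte 4 (0x49): reg=0x5F
Register before byte 5: 0x5F
After XOR with byte 0x4B: 0x14

Answer: 0x28 0x50 0xA0 0x47 0x8E 0x1B 0x36 0x6C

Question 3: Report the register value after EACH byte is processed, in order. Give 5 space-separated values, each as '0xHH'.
0xE3 0xCD 0xE3 0x5F 0x6C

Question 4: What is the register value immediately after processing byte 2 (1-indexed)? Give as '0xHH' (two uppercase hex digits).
After byte 1 (0xB3): reg=0xE3
After byte 2 (0xCC): reg=0xCD

Answer: 0xCD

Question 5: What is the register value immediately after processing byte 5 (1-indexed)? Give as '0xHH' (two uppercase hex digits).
After byte 1 (0xB3): reg=0xE3
After byte 2 (0xCC): reg=0xCD
After byte 3 (0x81): reg=0xE3
After byte 4 (0x49): reg=0x5F
After byte 5 (0x4B): reg=0x6C

Answer: 0x6C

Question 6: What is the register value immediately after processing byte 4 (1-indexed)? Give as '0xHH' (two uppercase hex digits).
After byte 1 (0xB3): reg=0xE3
After byte 2 (0xCC): reg=0xCD
After byte 3 (0x81): reg=0xE3
After byte 4 (0x49): reg=0x5F

Answer: 0x5F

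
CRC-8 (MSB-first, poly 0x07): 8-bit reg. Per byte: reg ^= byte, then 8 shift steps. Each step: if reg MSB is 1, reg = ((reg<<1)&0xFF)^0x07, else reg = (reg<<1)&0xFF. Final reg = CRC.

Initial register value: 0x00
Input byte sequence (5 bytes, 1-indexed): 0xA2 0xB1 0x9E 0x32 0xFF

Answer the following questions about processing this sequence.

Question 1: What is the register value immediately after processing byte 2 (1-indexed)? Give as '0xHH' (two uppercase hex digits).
After byte 1 (0xA2): reg=0x67
After byte 2 (0xB1): reg=0x2C

Answer: 0x2C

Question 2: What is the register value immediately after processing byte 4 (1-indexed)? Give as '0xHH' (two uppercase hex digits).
Answer: 0xFB

Derivation:
After byte 1 (0xA2): reg=0x67
After byte 2 (0xB1): reg=0x2C
After byte 3 (0x9E): reg=0x17
After byte 4 (0x32): reg=0xFB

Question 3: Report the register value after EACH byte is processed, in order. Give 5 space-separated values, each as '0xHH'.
0x67 0x2C 0x17 0xFB 0x1C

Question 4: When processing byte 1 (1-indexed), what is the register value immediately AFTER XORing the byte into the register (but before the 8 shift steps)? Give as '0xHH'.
Register before byte 1: 0x00
Byte 1: 0xA2
0x00 XOR 0xA2 = 0xA2

Answer: 0xA2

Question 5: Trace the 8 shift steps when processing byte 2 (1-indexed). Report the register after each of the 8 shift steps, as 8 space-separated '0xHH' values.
Answer: 0xAB 0x51 0xA2 0x43 0x86 0x0B 0x16 0x2C

Derivation:
After byte 1 (0xA2): reg=0x67
Register before byte 2: 0x67
After XOR with byte 0xB1: 0xD6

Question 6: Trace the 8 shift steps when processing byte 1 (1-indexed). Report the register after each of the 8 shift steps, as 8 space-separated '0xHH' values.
Answer: 0x43 0x86 0x0B 0x16 0x2C 0x58 0xB0 0x67

Derivation:
Register before byte 1: 0x00
After XOR with byte 0xA2: 0xA2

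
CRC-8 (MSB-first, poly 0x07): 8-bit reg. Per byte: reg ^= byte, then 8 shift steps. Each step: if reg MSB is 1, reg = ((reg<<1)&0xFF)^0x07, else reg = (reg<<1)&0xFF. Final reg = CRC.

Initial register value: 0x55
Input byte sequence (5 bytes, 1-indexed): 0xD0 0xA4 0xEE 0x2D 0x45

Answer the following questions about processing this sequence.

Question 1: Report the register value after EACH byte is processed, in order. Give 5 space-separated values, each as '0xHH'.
0x92 0x82 0x03 0xCA 0xA4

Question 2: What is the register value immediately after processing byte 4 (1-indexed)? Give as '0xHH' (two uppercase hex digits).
After byte 1 (0xD0): reg=0x92
After byte 2 (0xA4): reg=0x82
After byte 3 (0xEE): reg=0x03
After byte 4 (0x2D): reg=0xCA

Answer: 0xCA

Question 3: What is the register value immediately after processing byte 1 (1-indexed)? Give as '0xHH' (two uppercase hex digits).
Answer: 0x92

Derivation:
After byte 1 (0xD0): reg=0x92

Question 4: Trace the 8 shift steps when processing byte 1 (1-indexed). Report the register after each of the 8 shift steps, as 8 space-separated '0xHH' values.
Answer: 0x0D 0x1A 0x34 0x68 0xD0 0xA7 0x49 0x92

Derivation:
Register before byte 1: 0x55
After XOR with byte 0xD0: 0x85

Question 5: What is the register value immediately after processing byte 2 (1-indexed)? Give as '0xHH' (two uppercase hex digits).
After byte 1 (0xD0): reg=0x92
After byte 2 (0xA4): reg=0x82

Answer: 0x82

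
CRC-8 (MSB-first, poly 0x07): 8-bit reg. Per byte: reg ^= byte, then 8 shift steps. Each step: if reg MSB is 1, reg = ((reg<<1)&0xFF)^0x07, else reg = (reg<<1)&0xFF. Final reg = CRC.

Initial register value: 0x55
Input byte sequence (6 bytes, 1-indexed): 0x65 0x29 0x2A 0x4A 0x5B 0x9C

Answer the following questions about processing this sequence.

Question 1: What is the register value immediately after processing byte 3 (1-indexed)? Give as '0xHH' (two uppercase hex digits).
After byte 1 (0x65): reg=0x90
After byte 2 (0x29): reg=0x26
After byte 3 (0x2A): reg=0x24

Answer: 0x24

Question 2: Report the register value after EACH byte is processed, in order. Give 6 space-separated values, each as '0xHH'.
0x90 0x26 0x24 0x0D 0xA5 0xAF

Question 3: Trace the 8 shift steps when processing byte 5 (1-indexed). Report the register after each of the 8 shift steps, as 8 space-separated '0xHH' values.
Answer: 0xAC 0x5F 0xBE 0x7B 0xF6 0xEB 0xD1 0xA5

Derivation:
After byte 1 (0x65): reg=0x90
After byte 2 (0x29): reg=0x26
After byte 3 (0x2A): reg=0x24
After byte 4 (0x4A): reg=0x0D
Register before byte 5: 0x0D
After XOR with byte 0x5B: 0x56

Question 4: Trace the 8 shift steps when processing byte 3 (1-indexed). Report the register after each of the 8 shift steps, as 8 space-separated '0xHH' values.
Answer: 0x18 0x30 0x60 0xC0 0x87 0x09 0x12 0x24

Derivation:
After byte 1 (0x65): reg=0x90
After byte 2 (0x29): reg=0x26
Register before byte 3: 0x26
After XOR with byte 0x2A: 0x0C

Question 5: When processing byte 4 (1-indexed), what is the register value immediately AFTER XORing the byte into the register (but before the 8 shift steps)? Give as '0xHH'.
Register before byte 4: 0x24
Byte 4: 0x4A
0x24 XOR 0x4A = 0x6E

Answer: 0x6E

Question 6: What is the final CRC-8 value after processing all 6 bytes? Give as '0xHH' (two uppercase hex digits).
Answer: 0xAF

Derivation:
After byte 1 (0x65): reg=0x90
After byte 2 (0x29): reg=0x26
After byte 3 (0x2A): reg=0x24
After byte 4 (0x4A): reg=0x0D
After byte 5 (0x5B): reg=0xA5
After byte 6 (0x9C): reg=0xAF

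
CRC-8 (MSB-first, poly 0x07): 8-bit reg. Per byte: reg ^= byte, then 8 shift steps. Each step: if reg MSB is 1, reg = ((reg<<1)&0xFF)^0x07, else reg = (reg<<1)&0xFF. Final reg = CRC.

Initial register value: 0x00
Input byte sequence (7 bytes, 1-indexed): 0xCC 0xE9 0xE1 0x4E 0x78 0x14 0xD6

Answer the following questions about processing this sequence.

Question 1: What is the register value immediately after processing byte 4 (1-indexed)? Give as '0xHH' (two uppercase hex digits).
After byte 1 (0xCC): reg=0x6A
After byte 2 (0xE9): reg=0x80
After byte 3 (0xE1): reg=0x20
After byte 4 (0x4E): reg=0x0D

Answer: 0x0D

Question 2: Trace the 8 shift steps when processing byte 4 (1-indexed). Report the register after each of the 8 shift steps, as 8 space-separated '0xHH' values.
After byte 1 (0xCC): reg=0x6A
After byte 2 (0xE9): reg=0x80
After byte 3 (0xE1): reg=0x20
Register before byte 4: 0x20
After XOR with byte 0x4E: 0x6E

Answer: 0xDC 0xBF 0x79 0xF2 0xE3 0xC1 0x85 0x0D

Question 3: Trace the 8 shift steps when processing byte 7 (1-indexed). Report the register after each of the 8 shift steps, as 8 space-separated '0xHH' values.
After byte 1 (0xCC): reg=0x6A
After byte 2 (0xE9): reg=0x80
After byte 3 (0xE1): reg=0x20
After byte 4 (0x4E): reg=0x0D
After byte 5 (0x78): reg=0x4C
After byte 6 (0x14): reg=0x8F
Register before byte 7: 0x8F
After XOR with byte 0xD6: 0x59

Answer: 0xB2 0x63 0xC6 0x8B 0x11 0x22 0x44 0x88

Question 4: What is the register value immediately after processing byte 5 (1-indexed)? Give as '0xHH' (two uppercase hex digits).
After byte 1 (0xCC): reg=0x6A
After byte 2 (0xE9): reg=0x80
After byte 3 (0xE1): reg=0x20
After byte 4 (0x4E): reg=0x0D
After byte 5 (0x78): reg=0x4C

Answer: 0x4C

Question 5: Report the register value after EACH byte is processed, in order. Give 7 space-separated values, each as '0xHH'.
0x6A 0x80 0x20 0x0D 0x4C 0x8F 0x88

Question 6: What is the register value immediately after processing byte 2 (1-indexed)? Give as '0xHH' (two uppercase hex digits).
After byte 1 (0xCC): reg=0x6A
After byte 2 (0xE9): reg=0x80

Answer: 0x80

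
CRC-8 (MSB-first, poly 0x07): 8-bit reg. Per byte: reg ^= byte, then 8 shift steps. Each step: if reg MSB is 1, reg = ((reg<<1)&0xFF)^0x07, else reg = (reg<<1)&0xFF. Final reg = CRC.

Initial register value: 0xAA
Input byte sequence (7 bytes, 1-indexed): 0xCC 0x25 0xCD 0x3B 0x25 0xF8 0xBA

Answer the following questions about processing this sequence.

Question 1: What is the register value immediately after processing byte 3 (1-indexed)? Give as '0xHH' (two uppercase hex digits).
After byte 1 (0xCC): reg=0x35
After byte 2 (0x25): reg=0x70
After byte 3 (0xCD): reg=0x3A

Answer: 0x3A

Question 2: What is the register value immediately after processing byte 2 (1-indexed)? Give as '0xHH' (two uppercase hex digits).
Answer: 0x70

Derivation:
After byte 1 (0xCC): reg=0x35
After byte 2 (0x25): reg=0x70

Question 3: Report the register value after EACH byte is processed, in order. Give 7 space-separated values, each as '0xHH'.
0x35 0x70 0x3A 0x07 0xEE 0x62 0x06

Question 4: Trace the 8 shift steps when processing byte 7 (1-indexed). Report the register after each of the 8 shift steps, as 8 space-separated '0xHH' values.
Answer: 0xB7 0x69 0xD2 0xA3 0x41 0x82 0x03 0x06

Derivation:
After byte 1 (0xCC): reg=0x35
After byte 2 (0x25): reg=0x70
After byte 3 (0xCD): reg=0x3A
After byte 4 (0x3B): reg=0x07
After byte 5 (0x25): reg=0xEE
After byte 6 (0xF8): reg=0x62
Register before byte 7: 0x62
After XOR with byte 0xBA: 0xD8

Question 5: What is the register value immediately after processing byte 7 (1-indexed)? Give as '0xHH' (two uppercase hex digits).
Answer: 0x06

Derivation:
After byte 1 (0xCC): reg=0x35
After byte 2 (0x25): reg=0x70
After byte 3 (0xCD): reg=0x3A
After byte 4 (0x3B): reg=0x07
After byte 5 (0x25): reg=0xEE
After byte 6 (0xF8): reg=0x62
After byte 7 (0xBA): reg=0x06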